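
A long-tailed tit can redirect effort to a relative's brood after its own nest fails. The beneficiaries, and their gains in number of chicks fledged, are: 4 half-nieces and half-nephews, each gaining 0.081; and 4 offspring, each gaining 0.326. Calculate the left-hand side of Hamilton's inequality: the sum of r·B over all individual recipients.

r to a half-niece or half-nephew = 1/8 (half-aunt/uncle↔niece/nephew: one path of length 3: r = (1/2)^3 = 1/8).
r to an offspring = 1/2 (one parent–offspring link: r = (1/2)^1 = 1/2).
Summing one r·B term per recipient: 4·0.125·0.081 + 4·0.5·0.326 = 0.6925.

0.6925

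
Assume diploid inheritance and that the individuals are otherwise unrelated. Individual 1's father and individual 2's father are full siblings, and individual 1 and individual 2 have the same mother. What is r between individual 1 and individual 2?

Wright's path rule: contributions from independent ancestry routes add.
Individual 1 and individual 2 are related in two ways: first cousins through their fathers (r = 1/8) and half-sibs through their shared mother (r = 1/4).
r = 1/8 + 1/4 = 0.375.

0.375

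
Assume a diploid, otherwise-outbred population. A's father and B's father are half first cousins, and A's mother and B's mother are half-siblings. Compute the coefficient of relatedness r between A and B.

0.078125

With two independent routes of shared ancestry, r is the sum of the two contributions.
A and B are related in two ways: half second cousins through their fathers (r = 1/64) and half first cousins through their mothers (r = 1/16).
r = 1/64 + 1/16 = 5/64 = 0.078125.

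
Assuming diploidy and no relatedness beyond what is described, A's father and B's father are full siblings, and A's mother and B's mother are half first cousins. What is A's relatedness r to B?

0.140625

With two independent routes of shared ancestry, r is the sum of the two contributions.
A and B are related in two ways: first cousins through their fathers (r = 1/8) and half second cousins through their mothers (r = 1/64).
r = 1/8 + 1/64 = 9/64 = 0.140625.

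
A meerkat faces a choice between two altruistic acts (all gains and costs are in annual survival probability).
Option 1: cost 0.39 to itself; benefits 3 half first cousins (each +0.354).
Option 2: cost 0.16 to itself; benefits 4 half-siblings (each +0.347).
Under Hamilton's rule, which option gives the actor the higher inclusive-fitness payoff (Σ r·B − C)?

Option 1: r to a half first cousin = 0.0625.
Option 1: Σ r·B − C = (3·0.0625·0.354) − 0.39 = -0.323625.
Option 2: r to a half-sibling = 0.25.
Option 2: Σ r·B − C = (4·0.25·0.347) − 0.16 = 0.187.
Option 2 has the higher net inclusive-fitness payoff.

Option 2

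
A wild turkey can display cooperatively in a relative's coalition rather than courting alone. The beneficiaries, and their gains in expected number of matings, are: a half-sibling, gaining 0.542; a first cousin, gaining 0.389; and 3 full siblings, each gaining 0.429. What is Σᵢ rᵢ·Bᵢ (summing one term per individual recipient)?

0.827625

r to a half-sibling = 1/4 (half-sibs share one parent — one path of length 2: r = (1/2)^2 = 1/4).
r to a first cousin = 0.125 (first cousins share one grandparent pair — two paths of length 4: r = 2·(1/2)^4 = 1/8).
r to a full sibling = 0.5 (full sibs share both parents — two paths of length 2: r = 2·(1/2)^2 = 1/2).
Summing one r·B term per recipient: 1·0.25·0.542 + 1·0.125·0.389 + 3·0.5·0.429 = 0.827625.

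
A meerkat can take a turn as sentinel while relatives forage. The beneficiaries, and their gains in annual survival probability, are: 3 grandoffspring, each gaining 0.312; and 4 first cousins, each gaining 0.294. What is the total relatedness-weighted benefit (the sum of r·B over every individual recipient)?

0.381

r to a grandoffspring = 1/4 (two parent–offspring links: r = (1/2)^2 = 1/4).
r to a first cousin = 0.125 (first cousins share one grandparent pair — two paths of length 4: r = 2·(1/2)^4 = 1/8).
Summing one r·B term per recipient: 3·0.25·0.312 + 4·0.125·0.294 = 0.381.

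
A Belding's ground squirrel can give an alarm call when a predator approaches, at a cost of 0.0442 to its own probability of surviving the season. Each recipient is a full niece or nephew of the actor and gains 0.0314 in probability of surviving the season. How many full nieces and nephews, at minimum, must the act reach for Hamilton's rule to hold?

r to a full niece or nephew = 1/4 (full aunt/uncle↔niece/nephew: two paths of length 3 through the shared grandparent pair: r = 2·(1/2)^3 = 1/4).
Hamilton's rule: n·r·B > C  ⇒  n > C/(r·B) = 0.0442/(0.25·0.0314) = 5.631.
The smallest integer exceeding 5.631 is 6.

6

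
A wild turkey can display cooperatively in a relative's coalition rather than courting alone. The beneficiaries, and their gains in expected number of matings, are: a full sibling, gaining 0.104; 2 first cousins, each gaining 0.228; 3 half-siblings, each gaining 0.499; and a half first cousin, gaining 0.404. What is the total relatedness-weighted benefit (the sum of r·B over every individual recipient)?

0.5085

r to a full sibling = 1/2 (full sibs share both parents — two paths of length 2: r = 2·(1/2)^2 = 1/2).
r to a first cousin = 1/8 (first cousins share one grandparent pair — two paths of length 4: r = 2·(1/2)^4 = 1/8).
r to a half-sibling = 1/4 (half-sibs share one parent — one path of length 2: r = (1/2)^2 = 1/4).
r to a half first cousin = 0.0625 (half first cousins share one grandparent — one path of length 4: r = (1/2)^4 = 1/16).
Summing one r·B term per recipient: 1·0.5·0.104 + 2·0.125·0.228 + 3·0.25·0.499 + 1·0.0625·0.404 = 0.5085.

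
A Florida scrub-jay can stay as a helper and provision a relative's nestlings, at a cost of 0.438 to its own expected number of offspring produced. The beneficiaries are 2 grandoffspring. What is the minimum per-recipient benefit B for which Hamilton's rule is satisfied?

0.876

r to a grandoffspring = 1/4 (two parent–offspring links: r = (1/2)^2 = 1/4).
Hamilton's rule with n recipients of equal r: n·r·B > C, so B > C/(n·r) = 0.438/(2·0.25) = 0.876.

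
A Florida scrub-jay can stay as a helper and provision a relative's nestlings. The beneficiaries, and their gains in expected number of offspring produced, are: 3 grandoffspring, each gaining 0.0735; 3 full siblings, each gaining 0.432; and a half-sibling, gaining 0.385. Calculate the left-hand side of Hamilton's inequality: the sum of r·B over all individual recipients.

0.799375

r to a grandoffspring = 1/4 (two parent–offspring links: r = (1/2)^2 = 1/4).
r to a full sibling = 1/2 (full sibs share both parents — two paths of length 2: r = 2·(1/2)^2 = 1/2).
r to a half-sibling = 0.25 (half-sibs share one parent — one path of length 2: r = (1/2)^2 = 1/4).
Summing one r·B term per recipient: 3·0.25·0.0735 + 3·0.5·0.432 + 1·0.25·0.385 = 0.799375.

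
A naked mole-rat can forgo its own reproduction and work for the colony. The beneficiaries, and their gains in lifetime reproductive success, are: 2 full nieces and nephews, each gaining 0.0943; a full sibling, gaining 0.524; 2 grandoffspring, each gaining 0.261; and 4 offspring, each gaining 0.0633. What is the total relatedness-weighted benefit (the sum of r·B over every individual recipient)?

0.56625

r to a full niece or nephew = 1/4 (full aunt/uncle↔niece/nephew: two paths of length 3 through the shared grandparent pair: r = 2·(1/2)^3 = 1/4).
r to a full sibling = 1/2 (full sibs share both parents — two paths of length 2: r = 2·(1/2)^2 = 1/2).
r to a grandoffspring = 0.25 (two parent–offspring links: r = (1/2)^2 = 1/4).
r to an offspring = 0.5 (one parent–offspring link: r = (1/2)^1 = 1/2).
Summing one r·B term per recipient: 2·0.25·0.0943 + 1·0.5·0.524 + 2·0.25·0.261 + 4·0.5·0.0633 = 0.56625.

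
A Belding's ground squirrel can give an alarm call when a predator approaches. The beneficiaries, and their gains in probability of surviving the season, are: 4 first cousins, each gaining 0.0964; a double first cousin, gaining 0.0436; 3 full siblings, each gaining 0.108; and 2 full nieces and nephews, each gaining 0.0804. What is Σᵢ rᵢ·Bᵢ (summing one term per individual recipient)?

r to a first cousin = 1/8 (first cousins share one grandparent pair — two paths of length 4: r = 2·(1/2)^4 = 1/8).
r to a double first cousin = 1/4 (double first cousins share both grandparent pairs — four paths of length 4: r = 4·(1/2)^4 = 1/4).
r to a full sibling = 0.5 (full sibs share both parents — two paths of length 2: r = 2·(1/2)^2 = 1/2).
r to a full niece or nephew = 0.25 (full aunt/uncle↔niece/nephew: two paths of length 3 through the shared grandparent pair: r = 2·(1/2)^3 = 1/4).
Summing one r·B term per recipient: 4·0.125·0.0964 + 1·0.25·0.0436 + 3·0.5·0.108 + 2·0.25·0.0804 = 0.2613.

0.2613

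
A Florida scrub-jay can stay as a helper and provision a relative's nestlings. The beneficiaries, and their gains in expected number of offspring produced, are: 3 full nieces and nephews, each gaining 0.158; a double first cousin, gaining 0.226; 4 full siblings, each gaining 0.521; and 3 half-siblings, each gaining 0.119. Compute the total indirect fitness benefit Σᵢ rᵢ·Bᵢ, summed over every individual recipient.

1.30625

r to a full niece or nephew = 0.25 (full aunt/uncle↔niece/nephew: two paths of length 3 through the shared grandparent pair: r = 2·(1/2)^3 = 1/4).
r to a double first cousin = 1/4 (double first cousins share both grandparent pairs — four paths of length 4: r = 4·(1/2)^4 = 1/4).
r to a full sibling = 0.5 (full sibs share both parents — two paths of length 2: r = 2·(1/2)^2 = 1/2).
r to a half-sibling = 1/4 (half-sibs share one parent — one path of length 2: r = (1/2)^2 = 1/4).
Summing one r·B term per recipient: 3·0.25·0.158 + 1·0.25·0.226 + 4·0.5·0.521 + 3·0.25·0.119 = 1.30625.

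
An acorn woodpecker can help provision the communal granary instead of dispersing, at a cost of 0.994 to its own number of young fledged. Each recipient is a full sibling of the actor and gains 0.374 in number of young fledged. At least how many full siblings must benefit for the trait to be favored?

6

r to a full sibling = 1/2 (full sibs share both parents — two paths of length 2: r = 2·(1/2)^2 = 1/2).
Hamilton's rule: n·r·B > C  ⇒  n > C/(r·B) = 0.994/(0.5·0.374) = 5.316.
The smallest integer exceeding 5.316 is 6.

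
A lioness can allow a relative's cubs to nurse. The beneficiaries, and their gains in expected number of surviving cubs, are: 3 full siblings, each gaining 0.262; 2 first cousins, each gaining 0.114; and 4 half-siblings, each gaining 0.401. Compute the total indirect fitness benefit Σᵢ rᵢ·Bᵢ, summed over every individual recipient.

0.8225

r to a full sibling = 0.5 (full sibs share both parents — two paths of length 2: r = 2·(1/2)^2 = 1/2).
r to a first cousin = 0.125 (first cousins share one grandparent pair — two paths of length 4: r = 2·(1/2)^4 = 1/8).
r to a half-sibling = 0.25 (half-sibs share one parent — one path of length 2: r = (1/2)^2 = 1/4).
Summing one r·B term per recipient: 3·0.5·0.262 + 2·0.125·0.114 + 4·0.25·0.401 = 0.8225.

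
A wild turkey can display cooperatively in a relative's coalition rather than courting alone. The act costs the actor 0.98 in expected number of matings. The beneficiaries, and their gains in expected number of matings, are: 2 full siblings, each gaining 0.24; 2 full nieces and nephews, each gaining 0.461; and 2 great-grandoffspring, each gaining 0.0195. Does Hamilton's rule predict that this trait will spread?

Hamilton's rule: the trait is favored when the sum of r·B over every recipient exceeds the actor's cost C.
r to a full sibling = 0.5 (full sibs share both parents — two paths of length 2: r = 2·(1/2)^2 = 1/2).
r to a full niece or nephew = 0.25 (full aunt/uncle↔niece/nephew: two paths of length 3 through the shared grandparent pair: r = 2·(1/2)^3 = 1/4).
r to a great-grandoffspring = 0.125 (three parent–offspring links: r = (1/2)^3 = 1/8).
Summing one r·B term per recipient: 2·0.5·0.24 + 2·0.25·0.461 + 2·0.125·0.0195 = 0.475375.
0.475375 < 0.98: the indirect benefit is less than the cost.

No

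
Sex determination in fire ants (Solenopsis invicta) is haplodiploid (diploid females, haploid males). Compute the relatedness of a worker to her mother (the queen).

0.5

One meiotic link between diploid queen and diploid daughter: r = 1/2.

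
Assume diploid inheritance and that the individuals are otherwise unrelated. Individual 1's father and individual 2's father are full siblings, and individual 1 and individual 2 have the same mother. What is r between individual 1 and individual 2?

0.375

Wright's path rule: contributions from independent ancestry routes add.
Individual 1 and individual 2 are related in two ways: first cousins through their fathers (r = 1/8) and half-sibs through their shared mother (r = 1/4).
r = 1/8 + 1/4 = 3/8 = 0.375.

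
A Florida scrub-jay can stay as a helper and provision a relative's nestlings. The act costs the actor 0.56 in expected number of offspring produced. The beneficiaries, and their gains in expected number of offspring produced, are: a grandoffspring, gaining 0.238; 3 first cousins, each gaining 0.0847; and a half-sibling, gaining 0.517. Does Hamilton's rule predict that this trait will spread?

Hamilton's rule: the trait is favored when the sum of r·B over every recipient exceeds the actor's cost C.
r to a grandoffspring = 1/4 (two parent–offspring links: r = (1/2)^2 = 1/4).
r to a first cousin = 1/8 (first cousins share one grandparent pair — two paths of length 4: r = 2·(1/2)^4 = 1/8).
r to a half-sibling = 0.25 (half-sibs share one parent — one path of length 2: r = (1/2)^2 = 1/4).
Summing one r·B term per recipient: 1·0.25·0.238 + 3·0.125·0.0847 + 1·0.25·0.517 = 0.2205125.
0.2205125 < 0.56: the indirect benefit is less than the cost.

No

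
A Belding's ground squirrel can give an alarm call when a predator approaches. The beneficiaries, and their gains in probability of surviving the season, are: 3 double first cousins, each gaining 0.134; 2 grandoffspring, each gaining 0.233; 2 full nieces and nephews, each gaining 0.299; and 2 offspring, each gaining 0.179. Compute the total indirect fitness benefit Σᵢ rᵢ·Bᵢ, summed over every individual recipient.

0.5455

r to a double first cousin = 0.25 (double first cousins share both grandparent pairs — four paths of length 4: r = 4·(1/2)^4 = 1/4).
r to a grandoffspring = 0.25 (two parent–offspring links: r = (1/2)^2 = 1/4).
r to a full niece or nephew = 1/4 (full aunt/uncle↔niece/nephew: two paths of length 3 through the shared grandparent pair: r = 2·(1/2)^3 = 1/4).
r to an offspring = 0.5 (one parent–offspring link: r = (1/2)^1 = 1/2).
Summing one r·B term per recipient: 3·0.25·0.134 + 2·0.25·0.233 + 2·0.25·0.299 + 2·0.5·0.179 = 0.5455.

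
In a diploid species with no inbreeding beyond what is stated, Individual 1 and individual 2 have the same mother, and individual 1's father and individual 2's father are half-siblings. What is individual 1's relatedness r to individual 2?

Independent pedigree routes through distinct common ancestors add.
Individual 1 and individual 2 are related in two ways: half-sibs through their shared mother (r = 1/4) and half first cousins through their fathers (r = 1/16).
r = 1/4 + 1/16 = 0.3125.

0.3125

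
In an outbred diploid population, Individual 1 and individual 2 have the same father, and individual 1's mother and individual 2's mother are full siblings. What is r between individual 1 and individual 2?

0.375

Wright's path rule: contributions from independent ancestry routes add.
Individual 1 and individual 2 are related in two ways: half-sibs through their shared father (r = 1/4) and first cousins through their mothers (r = 1/8).
r = 1/4 + 1/8 = 3/8 = 0.375.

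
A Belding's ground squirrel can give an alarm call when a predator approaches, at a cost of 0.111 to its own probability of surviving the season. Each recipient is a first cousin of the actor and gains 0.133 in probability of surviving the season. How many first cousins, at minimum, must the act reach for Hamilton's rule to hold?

7

r to a first cousin = 0.125 (first cousins share one grandparent pair — two paths of length 4: r = 2·(1/2)^4 = 1/8).
Hamilton's rule: n·r·B > C  ⇒  n > C/(r·B) = 0.111/(0.125·0.133) = 6.677.
The smallest integer exceeding 6.677 is 7.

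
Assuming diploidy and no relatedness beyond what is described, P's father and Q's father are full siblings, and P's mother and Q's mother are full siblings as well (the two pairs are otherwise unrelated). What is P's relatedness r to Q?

0.25

Wright's path rule: contributions from independent ancestry routes add.
P and Q are related in two ways: first cousins through their fathers (r = 1/8) and first cousins through their mothers (r = 1/8) — i.e. double first cousins.
r = 1/8 + 1/8 = 1/4 = 0.25.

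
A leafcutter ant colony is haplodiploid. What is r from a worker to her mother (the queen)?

One meiotic link between diploid queen and diploid daughter: r = 1/2.

0.5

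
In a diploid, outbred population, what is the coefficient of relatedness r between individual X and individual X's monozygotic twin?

1

Each parent–offspring link contributes a factor of 1/2, and independent paths through distinct common ancestors add.
Monozygotic twins share every allele identical by descent: r = 1.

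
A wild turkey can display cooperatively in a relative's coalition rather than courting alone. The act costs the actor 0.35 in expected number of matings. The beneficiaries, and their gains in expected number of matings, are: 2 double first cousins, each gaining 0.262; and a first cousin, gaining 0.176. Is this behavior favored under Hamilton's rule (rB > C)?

Hamilton's rule: the trait is favored when the sum of r·B over every recipient exceeds the actor's cost C.
r to a double first cousin = 0.25 (double first cousins share both grandparent pairs — four paths of length 4: r = 4·(1/2)^4 = 1/4).
r to a first cousin = 1/8 (first cousins share one grandparent pair — two paths of length 4: r = 2·(1/2)^4 = 1/8).
Summing one r·B term per recipient: 2·0.25·0.262 + 1·0.125·0.176 = 0.153.
0.153 < 0.35: the indirect benefit is less than the cost.

No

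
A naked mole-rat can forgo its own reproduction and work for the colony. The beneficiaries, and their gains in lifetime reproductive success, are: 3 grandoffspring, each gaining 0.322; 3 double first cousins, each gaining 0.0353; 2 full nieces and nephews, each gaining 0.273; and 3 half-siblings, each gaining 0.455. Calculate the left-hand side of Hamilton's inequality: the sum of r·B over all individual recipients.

0.745725

r to a grandoffspring = 1/4 (two parent–offspring links: r = (1/2)^2 = 1/4).
r to a double first cousin = 0.25 (double first cousins share both grandparent pairs — four paths of length 4: r = 4·(1/2)^4 = 1/4).
r to a full niece or nephew = 0.25 (full aunt/uncle↔niece/nephew: two paths of length 3 through the shared grandparent pair: r = 2·(1/2)^3 = 1/4).
r to a half-sibling = 1/4 (half-sibs share one parent — one path of length 2: r = (1/2)^2 = 1/4).
Summing one r·B term per recipient: 3·0.25·0.322 + 3·0.25·0.0353 + 2·0.25·0.273 + 3·0.25·0.455 = 0.745725.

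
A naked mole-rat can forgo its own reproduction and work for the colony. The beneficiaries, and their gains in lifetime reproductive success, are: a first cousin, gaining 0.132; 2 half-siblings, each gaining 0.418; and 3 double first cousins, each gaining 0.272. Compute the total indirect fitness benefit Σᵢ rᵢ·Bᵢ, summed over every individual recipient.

0.4295

r to a first cousin = 1/8 (first cousins share one grandparent pair — two paths of length 4: r = 2·(1/2)^4 = 1/8).
r to a half-sibling = 0.25 (half-sibs share one parent — one path of length 2: r = (1/2)^2 = 1/4).
r to a double first cousin = 0.25 (double first cousins share both grandparent pairs — four paths of length 4: r = 4·(1/2)^4 = 1/4).
Summing one r·B term per recipient: 1·0.125·0.132 + 2·0.25·0.418 + 3·0.25·0.272 = 0.4295.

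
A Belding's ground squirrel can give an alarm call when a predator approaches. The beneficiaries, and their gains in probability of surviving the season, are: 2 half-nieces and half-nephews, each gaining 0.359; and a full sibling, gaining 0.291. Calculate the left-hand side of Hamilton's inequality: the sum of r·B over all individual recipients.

r to a half-niece or half-nephew = 0.125 (half-aunt/uncle↔niece/nephew: one path of length 3: r = (1/2)^3 = 1/8).
r to a full sibling = 1/2 (full sibs share both parents — two paths of length 2: r = 2·(1/2)^2 = 1/2).
Summing one r·B term per recipient: 2·0.125·0.359 + 1·0.5·0.291 = 0.23525.

0.23525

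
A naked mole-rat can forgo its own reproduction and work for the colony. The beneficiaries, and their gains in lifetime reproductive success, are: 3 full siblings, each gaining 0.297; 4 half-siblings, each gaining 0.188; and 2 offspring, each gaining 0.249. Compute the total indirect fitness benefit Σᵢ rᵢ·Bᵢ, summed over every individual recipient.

r to a full sibling = 0.5 (full sibs share both parents — two paths of length 2: r = 2·(1/2)^2 = 1/2).
r to a half-sibling = 0.25 (half-sibs share one parent — one path of length 2: r = (1/2)^2 = 1/4).
r to an offspring = 1/2 (one parent–offspring link: r = (1/2)^1 = 1/2).
Summing one r·B term per recipient: 3·0.5·0.297 + 4·0.25·0.188 + 2·0.5·0.249 = 0.8825.

0.8825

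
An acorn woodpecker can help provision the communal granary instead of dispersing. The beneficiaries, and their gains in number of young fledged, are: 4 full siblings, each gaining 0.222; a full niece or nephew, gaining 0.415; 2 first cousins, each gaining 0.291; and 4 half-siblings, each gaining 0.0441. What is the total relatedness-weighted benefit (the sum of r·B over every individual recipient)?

0.6646

r to a full sibling = 0.5 (full sibs share both parents — two paths of length 2: r = 2·(1/2)^2 = 1/2).
r to a full niece or nephew = 1/4 (full aunt/uncle↔niece/nephew: two paths of length 3 through the shared grandparent pair: r = 2·(1/2)^3 = 1/4).
r to a first cousin = 0.125 (first cousins share one grandparent pair — two paths of length 4: r = 2·(1/2)^4 = 1/8).
r to a half-sibling = 0.25 (half-sibs share one parent — one path of length 2: r = (1/2)^2 = 1/4).
Summing one r·B term per recipient: 4·0.5·0.222 + 1·0.25·0.415 + 2·0.125·0.291 + 4·0.25·0.0441 = 0.6646.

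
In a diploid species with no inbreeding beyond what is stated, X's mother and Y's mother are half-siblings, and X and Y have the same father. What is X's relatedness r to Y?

Independent pedigree routes through distinct common ancestors add.
X and Y are related in two ways: half first cousins through their mothers (r = 1/16) and half-sibs through their shared father (r = 1/4).
r = 1/16 + 1/4 = 5/16 = 0.3125.

0.3125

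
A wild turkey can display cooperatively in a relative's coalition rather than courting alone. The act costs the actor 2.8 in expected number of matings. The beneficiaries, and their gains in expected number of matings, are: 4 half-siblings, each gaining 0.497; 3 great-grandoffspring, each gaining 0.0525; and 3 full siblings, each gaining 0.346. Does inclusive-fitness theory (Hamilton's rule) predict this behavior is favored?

No

Hamilton's rule: the trait is favored when the sum of r·B over every recipient exceeds the actor's cost C.
r to a half-sibling = 0.25 (half-sibs share one parent — one path of length 2: r = (1/2)^2 = 1/4).
r to a great-grandoffspring = 0.125 (three parent–offspring links: r = (1/2)^3 = 1/8).
r to a full sibling = 0.5 (full sibs share both parents — two paths of length 2: r = 2·(1/2)^2 = 1/2).
Summing one r·B term per recipient: 4·0.25·0.497 + 3·0.125·0.0525 + 3·0.5·0.346 = 1.0356875.
1.0356875 < 2.8: the indirect benefit is less than the cost.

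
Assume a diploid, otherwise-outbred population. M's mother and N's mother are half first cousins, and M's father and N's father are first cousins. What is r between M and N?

0.046875

With two independent routes of shared ancestry, r is the sum of the two contributions.
M and N are related in two ways: half second cousins through their mothers (r = 1/64) and second cousins through their fathers (r = 1/32).
r = 1/64 + 1/32 = 3/64 = 0.046875.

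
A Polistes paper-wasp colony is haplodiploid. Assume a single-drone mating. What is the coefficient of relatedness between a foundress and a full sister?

Haplodiploid full sisters inherit their father's entire haploid genome identically (contributing 1/2) and on average half of their mother's contribution (1/2 · 1/2 = 1/4); r = 1/2 + 1/4 = 3/4.

0.75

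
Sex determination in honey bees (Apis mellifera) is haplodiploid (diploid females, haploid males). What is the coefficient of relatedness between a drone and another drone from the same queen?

Haploid brothers each carry a random half of the queen's diploid genome, so on average they share half: r = 1/2.

0.5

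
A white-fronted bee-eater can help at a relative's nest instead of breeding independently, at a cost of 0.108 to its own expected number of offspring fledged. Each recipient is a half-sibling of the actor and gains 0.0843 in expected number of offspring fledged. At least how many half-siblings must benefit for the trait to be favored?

6

r to a half-sibling = 0.25 (half-sibs share one parent — one path of length 2: r = (1/2)^2 = 1/4).
Hamilton's rule: n·r·B > C  ⇒  n > C/(r·B) = 0.108/(0.25·0.0843) = 5.125.
The smallest integer exceeding 5.125 is 6.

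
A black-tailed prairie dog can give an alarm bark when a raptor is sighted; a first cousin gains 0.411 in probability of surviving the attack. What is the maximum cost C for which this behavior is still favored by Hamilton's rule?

0.051375

r to a first cousin = 0.125 (first cousins share one grandparent pair — two paths of length 4: r = 2·(1/2)^4 = 1/8).
Hamilton's rule: n·r·B > C, so the trait is favored while C < n·r·B = 1·0.125·0.411 = 0.051375.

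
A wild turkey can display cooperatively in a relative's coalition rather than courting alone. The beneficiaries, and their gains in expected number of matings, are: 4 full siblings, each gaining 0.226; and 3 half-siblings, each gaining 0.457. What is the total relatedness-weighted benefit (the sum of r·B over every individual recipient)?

0.79475

r to a full sibling = 1/2 (full sibs share both parents — two paths of length 2: r = 2·(1/2)^2 = 1/2).
r to a half-sibling = 0.25 (half-sibs share one parent — one path of length 2: r = (1/2)^2 = 1/4).
Summing one r·B term per recipient: 4·0.5·0.226 + 3·0.25·0.457 = 0.79475.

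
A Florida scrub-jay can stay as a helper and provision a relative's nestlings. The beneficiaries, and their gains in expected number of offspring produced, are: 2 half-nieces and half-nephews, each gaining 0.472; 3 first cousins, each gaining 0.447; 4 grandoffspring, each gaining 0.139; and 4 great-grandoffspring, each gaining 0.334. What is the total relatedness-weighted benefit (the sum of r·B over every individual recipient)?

0.591625

r to a half-niece or half-nephew = 1/8 (half-aunt/uncle↔niece/nephew: one path of length 3: r = (1/2)^3 = 1/8).
r to a first cousin = 0.125 (first cousins share one grandparent pair — two paths of length 4: r = 2·(1/2)^4 = 1/8).
r to a grandoffspring = 0.25 (two parent–offspring links: r = (1/2)^2 = 1/4).
r to a great-grandoffspring = 1/8 (three parent–offspring links: r = (1/2)^3 = 1/8).
Summing one r·B term per recipient: 2·0.125·0.472 + 3·0.125·0.447 + 4·0.25·0.139 + 4·0.125·0.334 = 0.591625.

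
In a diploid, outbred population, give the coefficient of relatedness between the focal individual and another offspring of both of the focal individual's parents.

0.5

Each parent–offspring link contributes a factor of 1/2, and independent paths through distinct common ancestors add.
Full sibs share both parents — two paths of length 2: r = 2·(1/2)^2 = 1/2.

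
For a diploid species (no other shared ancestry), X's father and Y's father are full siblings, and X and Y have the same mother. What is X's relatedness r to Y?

0.375

Relatedness sums over independent paths through distinct common ancestors.
X and Y are related in two ways: first cousins through their fathers (r = 1/8) and half-sibs through their shared mother (r = 1/4).
r = 1/8 + 1/4 = 0.375.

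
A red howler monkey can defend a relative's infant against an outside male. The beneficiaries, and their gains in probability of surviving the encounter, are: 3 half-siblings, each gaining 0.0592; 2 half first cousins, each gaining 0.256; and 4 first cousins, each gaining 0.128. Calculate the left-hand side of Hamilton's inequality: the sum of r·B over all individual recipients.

r to a half-sibling = 0.25 (half-sibs share one parent — one path of length 2: r = (1/2)^2 = 1/4).
r to a half first cousin = 1/16 (half first cousins share one grandparent — one path of length 4: r = (1/2)^4 = 1/16).
r to a first cousin = 0.125 (first cousins share one grandparent pair — two paths of length 4: r = 2·(1/2)^4 = 1/8).
Summing one r·B term per recipient: 3·0.25·0.0592 + 2·0.0625·0.256 + 4·0.125·0.128 = 0.1404.

0.1404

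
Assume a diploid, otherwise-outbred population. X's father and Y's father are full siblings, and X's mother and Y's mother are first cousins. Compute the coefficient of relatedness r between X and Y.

Relatedness sums over independent paths through distinct common ancestors.
X and Y are related in two ways: first cousins through their fathers (r = 1/8) and second cousins through their mothers (r = 1/32).
r = 1/8 + 1/32 = 0.15625.

0.15625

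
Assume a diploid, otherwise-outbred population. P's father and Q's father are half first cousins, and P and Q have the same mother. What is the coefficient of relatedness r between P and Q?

0.265625

Wright's path rule: contributions from independent ancestry routes add.
P and Q are related in two ways: half second cousins through their fathers (r = 1/64) and half-sibs through their shared mother (r = 1/4).
r = 1/64 + 1/4 = 17/64 = 0.265625.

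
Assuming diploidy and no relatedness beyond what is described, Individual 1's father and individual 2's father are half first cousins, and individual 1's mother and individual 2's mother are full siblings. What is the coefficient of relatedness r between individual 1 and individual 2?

Wright's path rule: contributions from independent ancestry routes add.
Individual 1 and individual 2 are related in two ways: half second cousins through their fathers (r = 1/64) and first cousins through their mothers (r = 1/8).
r = 1/64 + 1/8 = 9/64 = 0.140625.

0.140625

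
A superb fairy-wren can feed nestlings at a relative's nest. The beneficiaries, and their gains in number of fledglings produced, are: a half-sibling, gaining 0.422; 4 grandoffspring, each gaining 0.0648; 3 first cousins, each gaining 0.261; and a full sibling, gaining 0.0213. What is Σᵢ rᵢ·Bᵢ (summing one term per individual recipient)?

0.278825

r to a half-sibling = 1/4 (half-sibs share one parent — one path of length 2: r = (1/2)^2 = 1/4).
r to a grandoffspring = 1/4 (two parent–offspring links: r = (1/2)^2 = 1/4).
r to a first cousin = 1/8 (first cousins share one grandparent pair — two paths of length 4: r = 2·(1/2)^4 = 1/8).
r to a full sibling = 0.5 (full sibs share both parents — two paths of length 2: r = 2·(1/2)^2 = 1/2).
Summing one r·B term per recipient: 1·0.25·0.422 + 4·0.25·0.0648 + 3·0.125·0.261 + 1·0.5·0.0213 = 0.278825.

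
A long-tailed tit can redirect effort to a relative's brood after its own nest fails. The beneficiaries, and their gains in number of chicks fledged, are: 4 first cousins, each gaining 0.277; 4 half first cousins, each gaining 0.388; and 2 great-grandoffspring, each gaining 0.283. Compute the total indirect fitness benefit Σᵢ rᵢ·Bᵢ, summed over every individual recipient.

0.30625

r to a first cousin = 1/8 (first cousins share one grandparent pair — two paths of length 4: r = 2·(1/2)^4 = 1/8).
r to a half first cousin = 1/16 (half first cousins share one grandparent — one path of length 4: r = (1/2)^4 = 1/16).
r to a great-grandoffspring = 1/8 (three parent–offspring links: r = (1/2)^3 = 1/8).
Summing one r·B term per recipient: 4·0.125·0.277 + 4·0.0625·0.388 + 2·0.125·0.283 = 0.30625.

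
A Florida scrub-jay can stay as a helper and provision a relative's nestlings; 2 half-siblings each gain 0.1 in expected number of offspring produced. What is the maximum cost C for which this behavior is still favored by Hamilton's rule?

0.05

r to a half-sibling = 1/4 (half-sibs share one parent — one path of length 2: r = (1/2)^2 = 1/4).
Hamilton's rule: n·r·B > C, so the trait is favored while C < n·r·B = 2·0.25·0.1 = 0.05.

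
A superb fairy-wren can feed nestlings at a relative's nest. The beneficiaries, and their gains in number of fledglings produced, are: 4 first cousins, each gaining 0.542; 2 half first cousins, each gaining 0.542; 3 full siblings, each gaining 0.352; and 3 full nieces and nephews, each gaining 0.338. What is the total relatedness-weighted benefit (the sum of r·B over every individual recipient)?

1.12025

r to a first cousin = 1/8 (first cousins share one grandparent pair — two paths of length 4: r = 2·(1/2)^4 = 1/8).
r to a half first cousin = 1/16 (half first cousins share one grandparent — one path of length 4: r = (1/2)^4 = 1/16).
r to a full sibling = 0.5 (full sibs share both parents — two paths of length 2: r = 2·(1/2)^2 = 1/2).
r to a full niece or nephew = 0.25 (full aunt/uncle↔niece/nephew: two paths of length 3 through the shared grandparent pair: r = 2·(1/2)^3 = 1/4).
Summing one r·B term per recipient: 4·0.125·0.542 + 2·0.0625·0.542 + 3·0.5·0.352 + 3·0.25·0.338 = 1.12025.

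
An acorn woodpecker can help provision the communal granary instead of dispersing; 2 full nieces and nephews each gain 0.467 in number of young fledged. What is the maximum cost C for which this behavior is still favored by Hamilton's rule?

0.2335

r to a full niece or nephew = 0.25 (full aunt/uncle↔niece/nephew: two paths of length 3 through the shared grandparent pair: r = 2·(1/2)^3 = 1/4).
Hamilton's rule: n·r·B > C, so the trait is favored while C < n·r·B = 2·0.25·0.467 = 0.2335.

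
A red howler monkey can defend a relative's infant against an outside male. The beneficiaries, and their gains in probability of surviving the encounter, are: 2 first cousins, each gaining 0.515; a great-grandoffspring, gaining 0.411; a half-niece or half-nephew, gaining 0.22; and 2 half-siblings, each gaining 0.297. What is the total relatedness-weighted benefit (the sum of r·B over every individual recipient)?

0.356125

r to a first cousin = 1/8 (first cousins share one grandparent pair — two paths of length 4: r = 2·(1/2)^4 = 1/8).
r to a great-grandoffspring = 1/8 (three parent–offspring links: r = (1/2)^3 = 1/8).
r to a half-niece or half-nephew = 0.125 (half-aunt/uncle↔niece/nephew: one path of length 3: r = (1/2)^3 = 1/8).
r to a half-sibling = 0.25 (half-sibs share one parent — one path of length 2: r = (1/2)^2 = 1/4).
Summing one r·B term per recipient: 2·0.125·0.515 + 1·0.125·0.411 + 1·0.125·0.22 + 2·0.25·0.297 = 0.356125.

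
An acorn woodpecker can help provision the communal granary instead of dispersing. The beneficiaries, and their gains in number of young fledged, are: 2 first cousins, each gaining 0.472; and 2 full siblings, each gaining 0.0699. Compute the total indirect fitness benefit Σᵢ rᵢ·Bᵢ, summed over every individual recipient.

0.1879

r to a first cousin = 1/8 (first cousins share one grandparent pair — two paths of length 4: r = 2·(1/2)^4 = 1/8).
r to a full sibling = 1/2 (full sibs share both parents — two paths of length 2: r = 2·(1/2)^2 = 1/2).
Summing one r·B term per recipient: 2·0.125·0.472 + 2·0.5·0.0699 = 0.1879.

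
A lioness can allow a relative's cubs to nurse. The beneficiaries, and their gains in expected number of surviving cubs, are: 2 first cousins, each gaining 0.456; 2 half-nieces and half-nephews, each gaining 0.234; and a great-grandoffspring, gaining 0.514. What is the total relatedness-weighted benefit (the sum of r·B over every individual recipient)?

0.23675

r to a first cousin = 0.125 (first cousins share one grandparent pair — two paths of length 4: r = 2·(1/2)^4 = 1/8).
r to a half-niece or half-nephew = 0.125 (half-aunt/uncle↔niece/nephew: one path of length 3: r = (1/2)^3 = 1/8).
r to a great-grandoffspring = 0.125 (three parent–offspring links: r = (1/2)^3 = 1/8).
Summing one r·B term per recipient: 2·0.125·0.456 + 2·0.125·0.234 + 1·0.125·0.514 = 0.23675.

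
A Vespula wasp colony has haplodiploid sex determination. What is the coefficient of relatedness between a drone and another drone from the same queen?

Haploid brothers each carry a random half of the queen's diploid genome, so on average they share half: r = 1/2.

0.5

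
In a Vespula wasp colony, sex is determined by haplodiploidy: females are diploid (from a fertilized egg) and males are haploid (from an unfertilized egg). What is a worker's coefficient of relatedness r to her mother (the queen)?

One meiotic link between diploid queen and diploid daughter: r = 1/2.

0.5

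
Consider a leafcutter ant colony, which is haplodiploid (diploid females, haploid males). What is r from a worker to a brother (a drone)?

Her haploid brother carries none of their father's genes and a random half of their mother's genome; that half matches the maternal half of her own genome with probability 1/2: r = 1/2 · 1/2 = 1/4.

0.25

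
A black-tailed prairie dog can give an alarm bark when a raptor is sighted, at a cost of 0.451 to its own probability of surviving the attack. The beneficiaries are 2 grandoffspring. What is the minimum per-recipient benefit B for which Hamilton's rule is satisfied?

r to a grandoffspring = 1/4 (two parent–offspring links: r = (1/2)^2 = 1/4).
Hamilton's rule with n recipients of equal r: n·r·B > C, so B > C/(n·r) = 0.451/(2·0.25) = 0.902.

0.902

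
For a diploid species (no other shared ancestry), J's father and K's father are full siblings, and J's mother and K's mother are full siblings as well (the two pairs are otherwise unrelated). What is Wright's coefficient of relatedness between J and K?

Wright's path rule: contributions from independent ancestry routes add.
J and K are related in two ways: first cousins through their fathers (r = 1/8) and first cousins through their mothers (r = 1/8) — i.e. double first cousins.
r = 1/8 + 1/8 = 0.25.

0.25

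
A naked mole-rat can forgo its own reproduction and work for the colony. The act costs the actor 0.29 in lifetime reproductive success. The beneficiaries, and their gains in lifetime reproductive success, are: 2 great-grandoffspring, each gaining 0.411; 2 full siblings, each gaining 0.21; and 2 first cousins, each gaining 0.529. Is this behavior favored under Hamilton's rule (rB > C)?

Yes

Hamilton's rule: the trait is favored when the sum of r·B over every recipient exceeds the actor's cost C.
r to a great-grandoffspring = 1/8 (three parent–offspring links: r = (1/2)^3 = 1/8).
r to a full sibling = 1/2 (full sibs share both parents — two paths of length 2: r = 2·(1/2)^2 = 1/2).
r to a first cousin = 1/8 (first cousins share one grandparent pair — two paths of length 4: r = 2·(1/2)^4 = 1/8).
Summing one r·B term per recipient: 2·0.125·0.411 + 2·0.5·0.21 + 2·0.125·0.529 = 0.445.
0.445 > 0.29: the indirect benefit exceeds the cost.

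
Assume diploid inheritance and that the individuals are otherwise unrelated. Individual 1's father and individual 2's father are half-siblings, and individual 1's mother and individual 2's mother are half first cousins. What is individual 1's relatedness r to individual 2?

0.078125

Relatedness sums over independent paths through distinct common ancestors.
Individual 1 and individual 2 are related in two ways: half first cousins through their fathers (r = 1/16) and half second cousins through their mothers (r = 1/64).
r = 1/16 + 1/64 = 0.078125.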